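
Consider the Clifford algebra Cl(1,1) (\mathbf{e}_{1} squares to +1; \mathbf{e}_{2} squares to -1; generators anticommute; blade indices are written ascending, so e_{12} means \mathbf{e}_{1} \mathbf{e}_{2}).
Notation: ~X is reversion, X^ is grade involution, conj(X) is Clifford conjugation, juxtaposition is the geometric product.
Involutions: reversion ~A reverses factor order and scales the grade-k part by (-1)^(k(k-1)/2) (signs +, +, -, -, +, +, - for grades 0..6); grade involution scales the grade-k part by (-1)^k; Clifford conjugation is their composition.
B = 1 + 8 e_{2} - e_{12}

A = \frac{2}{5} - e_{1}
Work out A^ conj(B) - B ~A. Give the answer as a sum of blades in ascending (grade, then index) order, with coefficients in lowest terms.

first term: \frac{2}{5} + e_{1} - \frac{11}{5} e_{2} - \frac{38}{5} e_{12}
second term: \frac{2}{5} - e_{1} + \frac{11}{5} e_{2} + \frac{38}{5} e_{12}
Answer: 2 e_{1} - \frac{22}{5} e_{2} - \frac{76}{5} e_{12}


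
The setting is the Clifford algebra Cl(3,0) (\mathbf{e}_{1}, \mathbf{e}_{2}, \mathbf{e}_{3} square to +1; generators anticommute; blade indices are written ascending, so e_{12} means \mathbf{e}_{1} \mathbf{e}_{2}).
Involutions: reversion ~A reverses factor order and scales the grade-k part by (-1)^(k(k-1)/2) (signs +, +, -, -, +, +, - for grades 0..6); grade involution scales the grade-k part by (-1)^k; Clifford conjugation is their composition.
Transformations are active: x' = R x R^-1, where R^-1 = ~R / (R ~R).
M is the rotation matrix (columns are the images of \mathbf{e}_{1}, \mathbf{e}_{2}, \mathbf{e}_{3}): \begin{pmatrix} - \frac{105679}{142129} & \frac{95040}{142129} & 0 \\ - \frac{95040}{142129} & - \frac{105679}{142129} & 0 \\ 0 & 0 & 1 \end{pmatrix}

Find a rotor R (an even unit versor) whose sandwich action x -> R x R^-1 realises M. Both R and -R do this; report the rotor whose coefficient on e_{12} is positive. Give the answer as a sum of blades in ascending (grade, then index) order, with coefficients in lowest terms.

Method: write R = a + b12*e_{12} + b13*e_{13} + b23*e_{23} with a^2 + b12^2 + b13^2 + b23^2 = 1 (so R^-1 = ~R). Expanding the columns R e_j ~R gives tr M = 4a^2 - 1 and, from the antisymmetric part, M21 - M12 = -4a*b12, M13 - M31 = 4a*b13, M32 - M23 = -4a*b23.
Here tr M = -\frac{69229}{142129}, so a^2 = (1 + tr M)/4 = \frac{18225}{142129} and a = ±\frac{135}{377}. Taking a = \frac{135}{377}: M21 - M12 = -\frac{190080}{142129}, M13 - M31 = 0, M32 - M23 = 0, giving b12 = \frac{352}{377}, b13 = 0, b23 = 0, i.e. R = \frac{135}{377} + \frac{352}{377} e_{12}.
Its e_{12} coefficient is already positive.
Answer: \frac{135}{377} + \frac{352}{377} e_{12}. Recall the cover is two-to-one: with M of trace -\frac{69229}{142129}, both preimages act alike, and the stated e_{12} sign chooses the sheet.


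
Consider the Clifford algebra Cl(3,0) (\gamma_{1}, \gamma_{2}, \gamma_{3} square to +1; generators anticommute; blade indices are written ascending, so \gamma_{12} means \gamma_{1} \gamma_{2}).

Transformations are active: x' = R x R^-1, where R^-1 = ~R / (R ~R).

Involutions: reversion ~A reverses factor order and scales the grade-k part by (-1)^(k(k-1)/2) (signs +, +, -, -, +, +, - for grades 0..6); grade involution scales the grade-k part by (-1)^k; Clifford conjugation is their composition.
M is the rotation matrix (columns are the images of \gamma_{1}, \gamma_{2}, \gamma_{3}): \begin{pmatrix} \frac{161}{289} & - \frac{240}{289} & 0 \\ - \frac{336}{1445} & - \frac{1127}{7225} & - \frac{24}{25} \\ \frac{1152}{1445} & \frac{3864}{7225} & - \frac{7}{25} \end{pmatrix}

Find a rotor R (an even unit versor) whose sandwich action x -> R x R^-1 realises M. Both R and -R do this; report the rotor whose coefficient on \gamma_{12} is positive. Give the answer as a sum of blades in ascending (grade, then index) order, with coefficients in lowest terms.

Method: write R = a + b12*\gamma_{12} + b13*\gamma_{13} + b23*\gamma_{23} with a^2 + b12^2 + b13^2 + b23^2 = 1 (so R^-1 = ~R). Expanding the columns R e_j ~R gives tr M = 4a^2 - 1 and, from the antisymmetric part, M21 - M12 = -4a*b12, M13 - M31 = 4a*b13, M32 - M23 = -4a*b23.
Here tr M = \frac{35}{289}, so a^2 = (1 + tr M)/4 = \frac{81}{289} and a = ±\frac{9}{17}. Taking a = \frac{9}{17}: M21 - M12 = \frac{864}{1445}, M13 - M31 = -\frac{1152}{1445}, M32 - M23 = \frac{432}{289}, giving b12 = -\frac{24}{85}, b13 = -\frac{32}{85}, b23 = -\frac{12}{17}, i.e. R = \frac{9}{17} - \frac{24}{85} \gamma_{12} - \frac{32}{85} \gamma_{13} - \frac{12}{17} \gamma_{23}.
Its \gamma_{12} coefficient is negative, so report the other preimage -R.
Answer: -\frac{9}{17} + \frac{24}{85} \gamma_{12} + \frac{32}{85} \gamma_{13} + \frac{12}{17} \gamma_{23}. Recall the cover is two-to-one: with M of trace \frac{35}{289}, both preimages act alike, and the stated \gamma_{12} sign chooses the sheet.


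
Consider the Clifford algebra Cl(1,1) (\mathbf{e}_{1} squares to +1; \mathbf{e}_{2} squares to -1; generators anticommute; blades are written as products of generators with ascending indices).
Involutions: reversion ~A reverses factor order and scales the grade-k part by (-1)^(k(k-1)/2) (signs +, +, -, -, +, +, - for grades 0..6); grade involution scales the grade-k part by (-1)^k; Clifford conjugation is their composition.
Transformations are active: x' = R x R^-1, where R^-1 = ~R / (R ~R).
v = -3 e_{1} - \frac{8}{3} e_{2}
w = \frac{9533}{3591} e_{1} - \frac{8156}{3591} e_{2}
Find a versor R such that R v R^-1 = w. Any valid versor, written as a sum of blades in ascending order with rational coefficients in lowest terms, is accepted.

Here q(v) = q(w) = \frac{17}{9}; the classical choice R = v + w = -\frac{1240}{3591} e_{1} - \frac{17732}{3591} e_{2} then realises v -> w under the sandwich.
Answer: -\frac{1240}{3591} e_{1} - \frac{17732}{3591} e_{2}


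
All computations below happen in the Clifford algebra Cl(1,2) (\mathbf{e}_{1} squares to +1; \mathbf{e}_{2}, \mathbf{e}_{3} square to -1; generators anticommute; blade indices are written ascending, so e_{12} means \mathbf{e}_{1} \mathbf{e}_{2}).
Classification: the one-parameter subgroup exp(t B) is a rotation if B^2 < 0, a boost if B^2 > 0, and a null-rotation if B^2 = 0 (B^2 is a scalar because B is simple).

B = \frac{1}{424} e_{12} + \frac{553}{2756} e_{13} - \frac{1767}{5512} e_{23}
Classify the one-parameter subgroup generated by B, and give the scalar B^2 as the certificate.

B^2 term by term: the squares give (\frac{1}{424})^2*(e_{12})^2 + (\frac{553}{2756})^2*(e_{13})^2 + (-\frac{1767}{5512})^2*(e_{23})^2 = \frac{1}{179776}*(+1) + \frac{305809}{7595536}*(+1) + \frac{3122289}{30382144}*(-1) = -\frac{1}{16} (each basis 2-blade squares to minus the product of its generators' squares); cross terms between blades sharing an index anticommute and cancel. So B^2 = -\frac{1}{16}.
Answer: rotation, certificate B^2 = -\frac{1}{16}. Certificate logic: -\frac{1}{16} is a conjugation-invariant scalar, so its sign fixes rotation versus boost versus null-rotation outright.


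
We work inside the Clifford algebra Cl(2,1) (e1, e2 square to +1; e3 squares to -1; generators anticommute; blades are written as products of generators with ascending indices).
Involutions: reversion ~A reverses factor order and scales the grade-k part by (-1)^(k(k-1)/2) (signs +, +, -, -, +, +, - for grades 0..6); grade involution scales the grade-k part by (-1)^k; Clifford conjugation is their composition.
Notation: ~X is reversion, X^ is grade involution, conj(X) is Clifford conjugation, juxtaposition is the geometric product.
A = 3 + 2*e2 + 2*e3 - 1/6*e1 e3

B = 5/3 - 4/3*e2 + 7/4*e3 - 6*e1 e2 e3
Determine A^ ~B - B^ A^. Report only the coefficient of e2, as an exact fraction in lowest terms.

first term: 67/6 + 7/24*e1 - 19/3*e2 + 23/12*e3 + 12*e1 e2 + 211/18*e1 e3 - 37/6*e2 e3 + 160/9*e1 e2 e3
second term: -7/6 + 7/24*e1 + 5/3*e2 - 103/12*e3 + 12*e1 e2 + 211/18*e1 e3 - 37/6*e2 e3 + 164/9*e1 e2 e3
Answer: -8


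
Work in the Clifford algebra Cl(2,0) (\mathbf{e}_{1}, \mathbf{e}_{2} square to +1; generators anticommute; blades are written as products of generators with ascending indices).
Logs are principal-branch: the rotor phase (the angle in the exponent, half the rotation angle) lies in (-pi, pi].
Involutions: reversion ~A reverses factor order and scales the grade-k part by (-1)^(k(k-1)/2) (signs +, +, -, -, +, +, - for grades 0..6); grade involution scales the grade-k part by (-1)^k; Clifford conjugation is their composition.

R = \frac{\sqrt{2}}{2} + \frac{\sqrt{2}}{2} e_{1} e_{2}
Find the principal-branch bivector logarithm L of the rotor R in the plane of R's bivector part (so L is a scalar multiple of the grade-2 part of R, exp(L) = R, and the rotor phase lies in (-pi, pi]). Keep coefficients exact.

The scalar part of R is \frac{\sqrt{2}}{2}, so the principal-branch rotor phase is pinned; divide the bivector part by its sine to get the unit plane — L is the phase times that plane.
Concretely: cos(phase) = \frac{\sqrt{2}}{2} gives phase = ±\frac{\pi}{4}, and since phase/sin(phase) is even the sign is immaterial: L = (phase/sin(phase)) * <R>_2 = (\frac{\sqrt{2} \pi}{4}) * <R>_2.
Answer: \frac{\pi}{4} e_{1} e_{2}


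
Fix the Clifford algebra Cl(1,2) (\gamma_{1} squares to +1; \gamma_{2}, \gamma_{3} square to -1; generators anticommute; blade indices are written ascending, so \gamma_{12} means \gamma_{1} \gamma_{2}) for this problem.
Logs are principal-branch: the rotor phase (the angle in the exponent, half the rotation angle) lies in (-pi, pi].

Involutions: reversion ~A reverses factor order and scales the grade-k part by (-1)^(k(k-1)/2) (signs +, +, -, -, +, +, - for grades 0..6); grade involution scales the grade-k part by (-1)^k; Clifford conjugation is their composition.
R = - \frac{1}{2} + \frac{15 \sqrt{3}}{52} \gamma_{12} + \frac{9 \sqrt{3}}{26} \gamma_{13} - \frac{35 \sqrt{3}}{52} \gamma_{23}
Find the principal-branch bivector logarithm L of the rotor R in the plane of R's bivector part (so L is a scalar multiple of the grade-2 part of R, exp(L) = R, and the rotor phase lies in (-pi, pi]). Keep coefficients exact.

The scalar part of R is - \frac{1}{2}, which pins the rotor phase on the principal branch; dividing the bivector part by the sine of that phase recovers the unit plane, and L is the phase times that plane.
Concretely: cos(phase) = - \frac{1}{2} gives phase = ±\frac{2 \pi}{3}, and since phase/sin(phase) is even the sign is immaterial: L = (phase/sin(phase)) * <R>_2 = (\frac{4 \sqrt{3} \pi}{9}) * <R>_2.
Answer: \frac{5 \pi}{13} \gamma_{12} + \frac{6 \pi}{13} \gamma_{13} - \frac{35 \pi}{39} \gamma_{23}


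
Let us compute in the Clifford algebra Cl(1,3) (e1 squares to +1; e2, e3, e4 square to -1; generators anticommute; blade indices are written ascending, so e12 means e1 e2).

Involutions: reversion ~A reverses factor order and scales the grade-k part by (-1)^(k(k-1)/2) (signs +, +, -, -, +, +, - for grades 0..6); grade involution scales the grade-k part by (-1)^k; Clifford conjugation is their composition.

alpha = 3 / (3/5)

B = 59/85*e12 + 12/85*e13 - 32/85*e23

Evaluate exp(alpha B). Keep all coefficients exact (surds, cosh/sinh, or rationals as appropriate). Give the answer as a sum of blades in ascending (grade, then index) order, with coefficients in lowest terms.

B^2 term by term: the squares give (59/85)^2*(e12)^2 + (12/85)^2*(e13)^2 + (-32/85)^2*(e23)^2 = 3481/7225*(+1) + 144/7225*(+1) + 1024/7225*(-1) = 9/25 (each basis 2-blade squares to minus the product of its generators' squares); cross terms between blades sharing an index anticommute and cancel. So B^2 = 9/25.
B^2 = 9/25 — the series telescopes hyperbolically here: l = 3/5, alpha*l = 3, so exp(alpha B) = cosh(3) + (sinh(3)/(3/5))*B = cosh(3) + (5*sinh(3)/3)*B.
Answer: cosh(3) + 59*sinh(3)/51*e12 + 4*sinh(3)/17*e13 - 32*sinh(3)/51*e23


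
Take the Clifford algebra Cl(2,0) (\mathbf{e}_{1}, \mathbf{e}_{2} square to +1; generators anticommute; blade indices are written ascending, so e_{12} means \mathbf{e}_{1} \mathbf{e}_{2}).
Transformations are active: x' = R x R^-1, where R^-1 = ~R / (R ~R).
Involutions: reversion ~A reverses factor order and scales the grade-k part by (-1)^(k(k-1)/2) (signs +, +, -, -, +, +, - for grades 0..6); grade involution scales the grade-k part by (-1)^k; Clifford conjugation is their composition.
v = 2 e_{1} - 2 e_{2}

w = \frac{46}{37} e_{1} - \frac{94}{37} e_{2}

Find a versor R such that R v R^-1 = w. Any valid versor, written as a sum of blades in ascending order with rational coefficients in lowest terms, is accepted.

Take R = v + w = \frac{120}{37} e_{1} - \frac{168}{37} e_{2}. Because q(v) = q(w) = 8, conjugation by R sends v exactly to w.
Answer: \frac{120}{37} e_{1} - \frac{168}{37} e_{2}


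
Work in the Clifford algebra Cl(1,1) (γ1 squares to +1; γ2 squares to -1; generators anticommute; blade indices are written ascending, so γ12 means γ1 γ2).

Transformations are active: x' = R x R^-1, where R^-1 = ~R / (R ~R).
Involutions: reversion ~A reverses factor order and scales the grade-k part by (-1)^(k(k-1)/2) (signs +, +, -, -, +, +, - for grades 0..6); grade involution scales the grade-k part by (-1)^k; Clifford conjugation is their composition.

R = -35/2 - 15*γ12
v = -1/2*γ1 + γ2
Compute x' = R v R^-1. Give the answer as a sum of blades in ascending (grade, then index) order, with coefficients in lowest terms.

~R = -35/2 + 15*γ12, and R ~R = 325/4, so R^-1 = ~R / (325/4).
R v = 95/4*γ1 - 25*γ2
Answer: -253/26*γ1 + 127/13*γ2


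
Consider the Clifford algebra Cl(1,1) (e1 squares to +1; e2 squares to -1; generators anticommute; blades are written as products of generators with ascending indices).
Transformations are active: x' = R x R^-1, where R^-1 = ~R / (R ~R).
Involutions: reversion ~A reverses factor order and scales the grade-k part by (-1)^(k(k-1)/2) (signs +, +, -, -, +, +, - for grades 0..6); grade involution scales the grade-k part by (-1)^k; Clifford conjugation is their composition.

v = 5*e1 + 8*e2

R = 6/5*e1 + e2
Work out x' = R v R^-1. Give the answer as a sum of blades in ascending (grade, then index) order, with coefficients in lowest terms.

~R = 6/5*e1 + e2, and R ~R = 11/25, so R^-1 = ~R / (11/25).
R v = -2 + 23/5*e1 e2
Answer: -175/11*e1 - 188/11*e2


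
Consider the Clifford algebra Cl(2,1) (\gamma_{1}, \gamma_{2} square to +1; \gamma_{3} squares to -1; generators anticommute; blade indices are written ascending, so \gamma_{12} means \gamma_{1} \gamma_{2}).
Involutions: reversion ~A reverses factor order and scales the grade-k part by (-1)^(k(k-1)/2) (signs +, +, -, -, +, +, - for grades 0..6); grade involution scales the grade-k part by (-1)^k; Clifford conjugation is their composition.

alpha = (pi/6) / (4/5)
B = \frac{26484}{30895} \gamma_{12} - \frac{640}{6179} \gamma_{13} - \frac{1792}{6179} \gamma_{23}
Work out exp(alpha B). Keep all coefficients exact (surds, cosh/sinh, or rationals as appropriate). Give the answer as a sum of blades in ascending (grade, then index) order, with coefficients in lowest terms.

B^2 term by term: the squares give (\frac{26484}{30895})^2*(\gamma_{12})^2 + (-\frac{640}{6179})^2*(\gamma_{13})^2 + (-\frac{1792}{6179})^2*(\gamma_{23})^2 = \frac{701402256}{954501025}*(-1) + \frac{409600}{38180041}*(+1) + \frac{3211264}{38180041}*(+1) = -\frac{16}{25} (each basis 2-blade squares to minus the product of its generators' squares); cross terms between blades sharing an index anticommute and cancel. So B^2 = -\frac{16}{25}.
B^2 = -\frac{16}{25} — B^2 < 0, so the exponential closes trigonometrically: l = \frac{4}{5}, alpha*l = \frac{\pi}{6}, so exp(alpha B) = cos(\frac{\pi}{6}) + (sin(\frac{\pi}{6})/(\frac{4}{5}))*B = \frac{\sqrt{3}}{2} + (\frac{5}{8})*B.
Answer: \frac{\sqrt{3}}{2} + \frac{6621}{12358} \gamma_{12} - \frac{400}{6179} \gamma_{13} - \frac{1120}{6179} \gamma_{23}


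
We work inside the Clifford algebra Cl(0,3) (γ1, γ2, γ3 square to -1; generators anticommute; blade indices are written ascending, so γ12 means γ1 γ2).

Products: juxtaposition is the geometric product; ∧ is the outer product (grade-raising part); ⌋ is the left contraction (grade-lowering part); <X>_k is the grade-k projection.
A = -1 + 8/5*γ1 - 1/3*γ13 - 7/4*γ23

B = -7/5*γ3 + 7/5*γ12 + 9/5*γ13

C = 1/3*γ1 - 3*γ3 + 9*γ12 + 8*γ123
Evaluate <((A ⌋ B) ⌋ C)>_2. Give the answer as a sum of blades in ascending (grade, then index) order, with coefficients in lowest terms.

step 1: 3/5 - 56/25*γ2 - 37/25*γ3 - 7/5*γ12 - 9/5*γ13
step 2: 204/25 - 499/25*γ1 - 72/5*γ2 + 47/5*γ3 + 431/25*γ12 - 448/25*γ13 + 24/5*γ123
step 3: 431/25*γ12 - 448/25*γ13
Answer: 431/25*γ12 - 448/25*γ13


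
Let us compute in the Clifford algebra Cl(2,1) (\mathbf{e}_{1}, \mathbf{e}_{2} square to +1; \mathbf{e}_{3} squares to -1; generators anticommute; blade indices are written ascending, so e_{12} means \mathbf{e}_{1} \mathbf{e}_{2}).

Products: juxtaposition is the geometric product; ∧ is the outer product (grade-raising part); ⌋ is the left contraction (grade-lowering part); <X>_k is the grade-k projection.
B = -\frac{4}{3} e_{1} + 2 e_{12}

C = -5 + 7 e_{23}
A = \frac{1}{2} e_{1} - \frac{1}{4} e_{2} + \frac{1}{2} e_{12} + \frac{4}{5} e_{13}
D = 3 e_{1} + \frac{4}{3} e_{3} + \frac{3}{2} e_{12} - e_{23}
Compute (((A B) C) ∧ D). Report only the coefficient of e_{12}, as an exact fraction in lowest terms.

step 1: -\frac{5}{3} + \frac{1}{2} e_{1} + \frac{5}{3} e_{2} + \frac{16}{15} e_{3} - \frac{1}{3} e_{12} + \frac{8}{5} e_{23}
step 2: \frac{293}{15} - \frac{5}{2} e_{1} - \frac{13}{15} e_{2} + \frac{19}{3} e_{3} + \frac{5}{3} e_{12} - \frac{7}{3} e_{13} - \frac{59}{3} e_{23} + \frac{7}{2} e_{123}
step 3: \frac{293}{5} e_{1} + \frac{1172}{45} e_{3} + \frac{319}{10} e_{12} - \frac{67}{3} e_{13} - \frac{931}{45} e_{23} - \frac{403}{9} e_{123}
Answer: \frac{319}{10}


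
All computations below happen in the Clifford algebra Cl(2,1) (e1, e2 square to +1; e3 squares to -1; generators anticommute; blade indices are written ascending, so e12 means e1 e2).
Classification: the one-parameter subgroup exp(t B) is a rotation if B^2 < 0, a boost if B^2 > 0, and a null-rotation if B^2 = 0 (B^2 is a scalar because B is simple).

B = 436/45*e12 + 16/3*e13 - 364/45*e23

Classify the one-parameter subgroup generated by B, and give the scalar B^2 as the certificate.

B^2 term by term: the squares give (436/45)^2*(e12)^2 + (16/3)^2*(e13)^2 + (-364/45)^2*(e23)^2 = 190096/2025*(-1) + 256/9*(+1) + 132496/2025*(+1) = 0 (each basis 2-blade squares to minus the product of its generators' squares); cross terms between blades sharing an index anticommute and cancel. So B^2 = 0.
Answer: null-rotation, certificate B^2 = 0. One invariant decides it: the square 0 survives every conjugation, and its sign is exactly the classification.


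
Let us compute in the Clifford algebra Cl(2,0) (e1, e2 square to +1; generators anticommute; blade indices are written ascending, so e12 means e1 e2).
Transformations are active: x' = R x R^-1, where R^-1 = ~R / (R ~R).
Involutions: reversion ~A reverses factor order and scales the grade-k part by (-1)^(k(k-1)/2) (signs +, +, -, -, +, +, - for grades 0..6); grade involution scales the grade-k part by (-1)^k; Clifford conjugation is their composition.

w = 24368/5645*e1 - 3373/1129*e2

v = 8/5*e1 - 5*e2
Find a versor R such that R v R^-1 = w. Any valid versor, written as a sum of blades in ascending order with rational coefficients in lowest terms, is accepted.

Construction: equal norms (both 689/25) license R = v + w = 6680/1129*e1 - 9018/1129*e2 — nothing changes along that direction, while (v - w)/2 changes sign, so v maps onto w.
Answer: 6680/1129*e1 - 9018/1129*e2


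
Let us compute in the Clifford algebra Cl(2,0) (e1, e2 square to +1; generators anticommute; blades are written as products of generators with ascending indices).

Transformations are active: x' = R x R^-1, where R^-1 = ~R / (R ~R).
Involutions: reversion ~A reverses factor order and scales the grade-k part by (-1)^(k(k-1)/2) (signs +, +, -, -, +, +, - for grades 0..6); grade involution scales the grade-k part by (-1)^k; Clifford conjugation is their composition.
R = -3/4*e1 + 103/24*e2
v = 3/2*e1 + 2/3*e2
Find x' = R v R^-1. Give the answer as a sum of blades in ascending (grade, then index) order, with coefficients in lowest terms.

~R = -3/4*e1 + 103/24*e2, and R ~R = 10933/576, so R^-1 = ~R / (10933/576).
R v = 125/72 - 111/16*e1 e2
Answer: -35799/21866*e1 + 3884/32799*e2


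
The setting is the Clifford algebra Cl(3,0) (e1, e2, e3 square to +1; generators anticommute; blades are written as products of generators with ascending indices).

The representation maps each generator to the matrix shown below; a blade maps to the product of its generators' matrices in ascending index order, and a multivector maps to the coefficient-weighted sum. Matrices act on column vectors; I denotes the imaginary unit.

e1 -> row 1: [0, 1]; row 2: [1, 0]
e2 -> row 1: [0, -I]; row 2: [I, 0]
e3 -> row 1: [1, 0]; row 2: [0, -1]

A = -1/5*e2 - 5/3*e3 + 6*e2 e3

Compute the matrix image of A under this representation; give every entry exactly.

Bivector images (products of the table entries): rho(e2 e3) = rho(e2)rho(e3) = row 1: [0, I]; row 2: [I, 0].
M = (-1/5)*rho(e2) + (-5/3)*rho(e3) + (6)*rho(e2 e3), summed entrywise:
Answer: row 1: [-5/3, 31*I/5]; row 2: [29*I/5, 5/3]


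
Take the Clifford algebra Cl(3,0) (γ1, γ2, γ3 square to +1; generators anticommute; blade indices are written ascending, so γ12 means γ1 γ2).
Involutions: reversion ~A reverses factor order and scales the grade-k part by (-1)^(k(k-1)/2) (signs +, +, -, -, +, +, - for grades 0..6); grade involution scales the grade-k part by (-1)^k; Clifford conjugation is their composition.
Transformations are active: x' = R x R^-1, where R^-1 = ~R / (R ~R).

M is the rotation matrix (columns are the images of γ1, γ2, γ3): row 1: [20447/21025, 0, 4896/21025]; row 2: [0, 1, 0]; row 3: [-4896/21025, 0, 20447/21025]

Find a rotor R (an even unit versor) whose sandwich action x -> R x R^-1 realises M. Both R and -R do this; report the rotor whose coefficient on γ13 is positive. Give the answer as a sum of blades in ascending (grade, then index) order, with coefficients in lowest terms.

Method: write R = a + b12*γ12 + b13*γ13 + b23*γ23 with a^2 + b12^2 + b13^2 + b23^2 = 1 (so R^-1 = ~R). Expanding the columns R e_j ~R gives tr M = 4a^2 - 1 and, from the antisymmetric part, M21 - M12 = -4a*b12, M13 - M31 = 4a*b13, M32 - M23 = -4a*b23.
Here tr M = 61919/21025, so a^2 = (1 + tr M)/4 = 20736/21025 and a = ±144/145. Taking a = 144/145: M21 - M12 = 0, M13 - M31 = 9792/21025, M32 - M23 = 0, giving b12 = 0, b13 = 17/145, b23 = 0, i.e. R = 144/145 + 17/145*γ13.
Its γ13 coefficient is already positive.
Answer: 144/145 + 17/145*γ13. Why the constraint matters: R and -R act identically through the sandwich — M has trace 61919/21025 either way — so only the sign condition on γ13 picks one of the two preimages.


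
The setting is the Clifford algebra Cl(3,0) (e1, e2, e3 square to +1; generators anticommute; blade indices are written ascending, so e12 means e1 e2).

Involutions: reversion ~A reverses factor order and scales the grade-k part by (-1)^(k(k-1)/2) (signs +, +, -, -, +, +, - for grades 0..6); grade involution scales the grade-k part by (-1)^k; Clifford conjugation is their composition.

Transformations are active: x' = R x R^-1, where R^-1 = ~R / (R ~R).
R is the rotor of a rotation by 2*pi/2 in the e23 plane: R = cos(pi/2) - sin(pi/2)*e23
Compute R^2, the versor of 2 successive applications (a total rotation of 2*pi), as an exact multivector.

Half-angle bookkeeping: 2 applications in e23 add up to rotor phase 2*pi/2 = pi, so R^2 = cos(pi) - sin(pi)*e23.
cos(pi) = -1 and sin(pi) = 0, so R^2 = -1. The total rotation 2*pi is 1 full turn, so every vector returns to itself, yet the rotor is -1, on the OTHER sheet of the double cover (an odd number of 2*pi turns).
Answer: -1


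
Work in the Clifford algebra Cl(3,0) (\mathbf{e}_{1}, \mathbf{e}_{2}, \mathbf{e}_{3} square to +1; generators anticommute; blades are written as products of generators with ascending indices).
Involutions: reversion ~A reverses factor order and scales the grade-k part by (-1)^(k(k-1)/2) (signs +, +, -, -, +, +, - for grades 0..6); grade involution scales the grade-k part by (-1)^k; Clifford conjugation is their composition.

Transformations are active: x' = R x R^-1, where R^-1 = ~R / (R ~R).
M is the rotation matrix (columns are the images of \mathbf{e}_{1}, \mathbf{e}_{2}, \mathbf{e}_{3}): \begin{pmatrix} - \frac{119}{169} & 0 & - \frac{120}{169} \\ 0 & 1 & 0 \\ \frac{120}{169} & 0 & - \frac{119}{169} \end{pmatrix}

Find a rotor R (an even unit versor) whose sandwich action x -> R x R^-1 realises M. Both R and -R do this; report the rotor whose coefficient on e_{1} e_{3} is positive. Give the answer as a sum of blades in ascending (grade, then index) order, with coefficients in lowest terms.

Method: write R = a + b12*e_{1} e_{2} + b13*e_{1} e_{3} + b23*e_{2} e_{3} with a^2 + b12^2 + b13^2 + b23^2 = 1 (so R^-1 = ~R). Expanding the columns R e_j ~R gives tr M = 4a^2 - 1 and, from the antisymmetric part, M21 - M12 = -4a*b12, M13 - M31 = 4a*b13, M32 - M23 = -4a*b23.
Here tr M = -\frac{69}{169}, so a^2 = (1 + tr M)/4 = \frac{25}{169} and a = ±\frac{5}{13}. Taking a = \frac{5}{13}: M21 - M12 = 0, M13 - M31 = -\frac{240}{169}, M32 - M23 = 0, giving b12 = 0, b13 = -\frac{12}{13}, b23 = 0, i.e. R = \frac{5}{13} - \frac{12}{13} e_{1} e_{3}.
Its e_{1} e_{3} coefficient is negative, so report the other preimage -R.
Answer: -\frac{5}{13} + \frac{12}{13} e_{1} e_{3}. Note: both R and -R realise this M (trace -\frac{69}{169}); the covering map identifies them, and the e_{1} e_{3}-coefficient sign is the tie-breaker.


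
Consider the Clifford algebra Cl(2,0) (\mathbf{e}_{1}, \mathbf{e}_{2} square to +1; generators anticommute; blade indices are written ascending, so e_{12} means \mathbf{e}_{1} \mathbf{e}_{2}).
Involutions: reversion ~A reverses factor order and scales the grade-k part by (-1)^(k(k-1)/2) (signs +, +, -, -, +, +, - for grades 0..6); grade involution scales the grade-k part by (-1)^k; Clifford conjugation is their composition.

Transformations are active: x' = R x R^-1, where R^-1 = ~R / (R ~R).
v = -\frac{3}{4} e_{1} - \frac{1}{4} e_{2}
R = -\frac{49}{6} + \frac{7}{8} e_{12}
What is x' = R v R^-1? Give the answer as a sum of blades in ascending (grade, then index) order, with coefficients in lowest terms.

~R = -\frac{49}{6} - \frac{7}{8} e_{12}, and R ~R = \frac{38857}{576}, so R^-1 = ~R / (\frac{38857}{576}).
R v = \frac{189}{32} e_{1} + \frac{259}{96} e_{2}
Answer: -\frac{2157}{3172} e_{1} - \frac{1279}{3172} e_{2}


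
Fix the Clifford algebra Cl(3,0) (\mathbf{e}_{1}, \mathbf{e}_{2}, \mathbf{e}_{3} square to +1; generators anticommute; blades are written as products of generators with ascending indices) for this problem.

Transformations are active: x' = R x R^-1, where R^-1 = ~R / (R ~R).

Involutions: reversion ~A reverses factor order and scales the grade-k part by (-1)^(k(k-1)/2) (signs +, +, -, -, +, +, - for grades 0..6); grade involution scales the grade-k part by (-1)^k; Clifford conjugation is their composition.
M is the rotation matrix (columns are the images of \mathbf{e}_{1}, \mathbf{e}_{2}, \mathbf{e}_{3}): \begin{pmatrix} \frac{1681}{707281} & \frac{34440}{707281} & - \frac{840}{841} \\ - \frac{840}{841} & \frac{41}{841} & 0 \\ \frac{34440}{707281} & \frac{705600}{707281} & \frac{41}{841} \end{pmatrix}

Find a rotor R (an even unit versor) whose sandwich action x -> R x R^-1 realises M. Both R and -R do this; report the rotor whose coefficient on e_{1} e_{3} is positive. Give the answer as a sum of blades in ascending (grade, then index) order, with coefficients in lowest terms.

Method: write R = a + b12*e_{1} e_{2} + b13*e_{1} e_{3} + b23*e_{2} e_{3} with a^2 + b12^2 + b13^2 + b23^2 = 1 (so R^-1 = ~R). Expanding the columns R e_j ~R gives tr M = 4a^2 - 1 and, from the antisymmetric part, M21 - M12 = -4a*b12, M13 - M31 = 4a*b13, M32 - M23 = -4a*b23.
Here tr M = \frac{70643}{707281}, so a^2 = (1 + tr M)/4 = \frac{194481}{707281} and a = ±\frac{441}{841}. Taking a = \frac{441}{841}: M21 - M12 = -\frac{740880}{707281}, M13 - M31 = -\frac{740880}{707281}, M32 - M23 = \frac{705600}{707281}, giving b12 = \frac{420}{841}, b13 = -\frac{420}{841}, b23 = -\frac{400}{841}, i.e. R = \frac{441}{841} + \frac{420}{841} e_{1} e_{2} - \frac{420}{841} e_{1} e_{3} - \frac{400}{841} e_{2} e_{3}.
Its e_{1} e_{3} coefficient is negative, so report the other preimage -R.
Answer: -\frac{441}{841} - \frac{420}{841} e_{1} e_{2} + \frac{420}{841} e_{1} e_{3} + \frac{400}{841} e_{2} e_{3}. Sheet selection: the two-to-one cover makes ±R indistinguishable at the matrix level (trace \frac{70643}{707281}), so uniqueness comes from the required sign on e_{1} e_{3}.


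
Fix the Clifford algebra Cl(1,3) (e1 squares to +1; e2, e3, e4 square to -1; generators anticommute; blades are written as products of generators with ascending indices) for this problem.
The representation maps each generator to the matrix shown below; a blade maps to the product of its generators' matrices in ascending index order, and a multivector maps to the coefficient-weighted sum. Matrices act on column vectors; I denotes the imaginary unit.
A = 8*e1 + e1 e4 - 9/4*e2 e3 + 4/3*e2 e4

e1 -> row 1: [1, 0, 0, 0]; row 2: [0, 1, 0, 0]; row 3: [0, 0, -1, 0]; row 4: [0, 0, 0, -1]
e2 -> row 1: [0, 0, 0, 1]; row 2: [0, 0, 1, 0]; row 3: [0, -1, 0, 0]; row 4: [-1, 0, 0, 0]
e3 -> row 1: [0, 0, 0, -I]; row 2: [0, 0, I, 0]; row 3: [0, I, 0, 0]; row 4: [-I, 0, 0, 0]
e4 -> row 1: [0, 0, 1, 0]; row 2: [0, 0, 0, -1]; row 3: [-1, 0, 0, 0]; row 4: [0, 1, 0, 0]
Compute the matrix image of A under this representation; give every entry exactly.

Bivector images (products of the table entries): rho(e1 e4) = rho(e1)rho(e4) = row 1: [0, 0, 1, 0]; row 2: [0, 0, 0, -1]; row 3: [1, 0, 0, 0]; row 4: [0, -1, 0, 0]; rho(e2 e3) = rho(e2)rho(e3) = row 1: [-I, 0, 0, 0]; row 2: [0, I, 0, 0]; row 3: [0, 0, -I, 0]; row 4: [0, 0, 0, I]; rho(e2 e4) = rho(e2)rho(e4) = row 1: [0, 1, 0, 0]; row 2: [-1, 0, 0, 0]; row 3: [0, 0, 0, 1]; row 4: [0, 0, -1, 0].
M = (8)*rho(e1) + (1)*rho(e1 e4) + (-9/4)*rho(e2 e3) + (4/3)*rho(e2 e4), summed entrywise:
Answer: row 1: [8 + 9*I/4, 4/3, 1, 0]; row 2: [-4/3, 8 - 9*I/4, 0, -1]; row 3: [1, 0, -8 + 9*I/4, 4/3]; row 4: [0, -1, -4/3, -8 - 9*I/4]


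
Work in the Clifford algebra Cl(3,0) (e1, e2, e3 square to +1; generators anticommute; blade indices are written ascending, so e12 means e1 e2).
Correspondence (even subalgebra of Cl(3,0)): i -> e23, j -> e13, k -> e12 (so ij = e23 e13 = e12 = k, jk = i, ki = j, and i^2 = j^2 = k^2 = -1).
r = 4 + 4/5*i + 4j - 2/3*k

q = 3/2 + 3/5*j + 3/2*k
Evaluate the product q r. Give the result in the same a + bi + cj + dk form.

In blades: q = 3/2 + 3/2*e12 + 3/5*e13, r = 4 - 2/3*e12 + 4*e13 + 4/5*e23.
Distribute q over r term by term (generator squares from the signature, products reordered to ascending indices): (3/2)*r = 6 - e12 + 6*e13 + 6/5*e23; (3/2*e12)*r = 1 + 6*e12 + 6/5*e13 - 6*e23; (3/5*e13)*r = -12/5 - 12/25*e12 + 12/5*e13 - 2/5*e23.
Sum: 23/5 + 113/25*e12 + 48/5*e13 - 26/5*e23; translating back through the correspondence:
Answer: 23/5 - 26/5*i + 48/5*j + 113/25*k


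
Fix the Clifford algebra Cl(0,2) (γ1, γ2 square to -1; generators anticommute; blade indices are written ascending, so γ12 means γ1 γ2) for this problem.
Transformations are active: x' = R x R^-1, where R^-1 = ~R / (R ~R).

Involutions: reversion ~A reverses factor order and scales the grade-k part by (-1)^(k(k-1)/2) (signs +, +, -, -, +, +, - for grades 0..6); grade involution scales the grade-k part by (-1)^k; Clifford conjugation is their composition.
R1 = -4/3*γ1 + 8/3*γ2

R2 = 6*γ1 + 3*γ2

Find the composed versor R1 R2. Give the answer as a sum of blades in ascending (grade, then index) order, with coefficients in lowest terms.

Distribute over the terms of R1 (each basis-blade product reordered to ascending indices, repeated generators contracted through their squares):
(-4/3*γ1) R2 = 8 - 4*γ12
(8/3*γ2) R2 = -8 - 16*γ12
Summing the partial products and collecting blades:
Answer: -20*γ12


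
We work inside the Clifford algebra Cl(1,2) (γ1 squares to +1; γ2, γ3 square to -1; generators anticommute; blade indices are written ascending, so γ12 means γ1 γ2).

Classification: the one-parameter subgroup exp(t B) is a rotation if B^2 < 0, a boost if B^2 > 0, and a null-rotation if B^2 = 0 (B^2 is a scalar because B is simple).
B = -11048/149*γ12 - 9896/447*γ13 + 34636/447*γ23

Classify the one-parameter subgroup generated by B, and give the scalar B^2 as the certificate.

B^2 term by term: the squares give (-11048/149)^2*(γ12)^2 + (-9896/447)^2*(γ13)^2 + (34636/447)^2*(γ23)^2 = 122058304/22201*(+1) + 97930816/199809*(+1) + 1199652496/199809*(-1) = -16 (each basis 2-blade squares to minus the product of its generators' squares); cross terms between blades sharing an index anticommute and cancel. So B^2 = -16.
Answer: rotation, certificate B^2 = -16. Because -16 is invariant under every versor sandwich, the classification follows from its sign alone.


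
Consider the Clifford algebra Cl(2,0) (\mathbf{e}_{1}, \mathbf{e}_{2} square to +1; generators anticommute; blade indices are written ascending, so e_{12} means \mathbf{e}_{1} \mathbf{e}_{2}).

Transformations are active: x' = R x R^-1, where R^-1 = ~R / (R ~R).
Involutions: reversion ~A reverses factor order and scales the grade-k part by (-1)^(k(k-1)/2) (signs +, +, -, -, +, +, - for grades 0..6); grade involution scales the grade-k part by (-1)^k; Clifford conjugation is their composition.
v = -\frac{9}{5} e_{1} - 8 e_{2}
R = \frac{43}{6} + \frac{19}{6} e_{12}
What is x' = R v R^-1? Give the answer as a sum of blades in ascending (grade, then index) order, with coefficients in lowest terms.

~R = \frac{43}{6} - \frac{19}{6} e_{12}, and R ~R = \frac{1105}{18}, so R^-1 = ~R / (\frac{1105}{18}).
R v = -\frac{1147}{30} e_{1} - \frac{1549}{30} e_{2}
Answer: -\frac{39376}{5525} e_{1} - \frac{22407}{5525} e_{2}


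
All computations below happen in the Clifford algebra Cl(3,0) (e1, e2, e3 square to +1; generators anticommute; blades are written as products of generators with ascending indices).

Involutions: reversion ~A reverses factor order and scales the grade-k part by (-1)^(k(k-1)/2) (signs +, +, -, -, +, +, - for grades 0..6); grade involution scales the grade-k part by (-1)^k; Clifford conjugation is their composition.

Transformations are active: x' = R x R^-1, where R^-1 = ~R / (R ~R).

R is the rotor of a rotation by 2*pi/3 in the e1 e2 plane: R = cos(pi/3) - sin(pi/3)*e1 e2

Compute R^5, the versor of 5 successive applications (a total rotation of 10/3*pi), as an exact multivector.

Half-angle bookkeeping: 5 applications in e1 e2 add up to rotor phase 5*pi/3 = 5*pi/3, so R^5 = cos(5*pi/3) - sin(5*pi/3)*e1 e2.
cos(5*pi/3) = 1/2 and sin(5*pi/3) = -sqrt(3)/2, so R^5 = 1/2 + sqrt(3)/2*e1 e2. The net rotation is 4/3*pi (after discarding 1 full turn, each of which contributes a factor -1 to the rotor); the rotor keeps the half-angle phase exactly.
Answer: 1/2 + sqrt(3)/2*e1 e2


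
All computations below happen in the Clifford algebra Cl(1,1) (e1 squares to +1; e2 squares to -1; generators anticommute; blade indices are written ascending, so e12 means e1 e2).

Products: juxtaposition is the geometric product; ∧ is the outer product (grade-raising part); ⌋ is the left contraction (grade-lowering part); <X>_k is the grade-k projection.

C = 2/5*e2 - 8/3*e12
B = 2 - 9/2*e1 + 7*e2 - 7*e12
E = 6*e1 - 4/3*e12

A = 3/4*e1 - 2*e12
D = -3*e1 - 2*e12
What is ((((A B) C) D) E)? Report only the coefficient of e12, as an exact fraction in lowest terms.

step 1: 85/8 + 31/2*e1 - 57/4*e2 + 5/4*e12
step 2: 71/30 + 75/2*e1 - 445/12*e2 - 332/15*e12
step 3: -2047/30 + 1006/15*e1 - 707/5*e2 - 6959/60*e12
step 4: 25067/45 - 3313/15*e1 + 54583/90*e2 + 42272/45*e12
Answer: 42272/45


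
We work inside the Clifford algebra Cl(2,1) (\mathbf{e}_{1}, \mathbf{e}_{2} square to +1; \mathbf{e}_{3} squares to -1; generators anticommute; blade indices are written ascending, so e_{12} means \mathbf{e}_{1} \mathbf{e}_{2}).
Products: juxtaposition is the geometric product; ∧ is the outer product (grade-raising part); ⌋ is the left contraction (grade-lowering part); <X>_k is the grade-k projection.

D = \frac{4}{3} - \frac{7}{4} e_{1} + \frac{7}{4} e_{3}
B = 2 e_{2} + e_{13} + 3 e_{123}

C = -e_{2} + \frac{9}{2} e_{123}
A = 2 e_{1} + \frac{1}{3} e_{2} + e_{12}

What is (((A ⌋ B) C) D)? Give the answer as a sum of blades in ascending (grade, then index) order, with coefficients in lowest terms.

step 1: \frac{2}{3} - e_{3} - e_{13} + 6 e_{23}
step 2: 27 e_{1} + \frac{23}{6} e_{2} + 6 e_{3} + \frac{9}{2} e_{12} - e_{23} + 2 e_{123}
step 3: -\frac{231}{4} + 36 e_{1} + \frac{1061}{72} e_{2} + 8 e_{3} + \frac{221}{24} e_{12} + \frac{231}{4} e_{13} + \frac{15}{8} e_{23} + \frac{295}{24} e_{123}
Answer: -\frac{231}{4} + 36 e_{1} + \frac{1061}{72} e_{2} + 8 e_{3} + \frac{221}{24} e_{12} + \frac{231}{4} e_{13} + \frac{15}{8} e_{23} + \frac{295}{24} e_{123}


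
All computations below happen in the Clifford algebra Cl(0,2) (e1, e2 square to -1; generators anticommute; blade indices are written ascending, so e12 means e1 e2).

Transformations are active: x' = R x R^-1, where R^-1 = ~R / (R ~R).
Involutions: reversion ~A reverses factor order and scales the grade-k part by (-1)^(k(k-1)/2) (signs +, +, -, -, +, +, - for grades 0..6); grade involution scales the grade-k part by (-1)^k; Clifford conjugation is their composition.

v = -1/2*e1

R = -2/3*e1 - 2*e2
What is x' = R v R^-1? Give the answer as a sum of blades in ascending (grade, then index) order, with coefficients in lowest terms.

~R = -2/3*e1 - 2*e2, and R ~R = -40/9, so R^-1 = ~R / (-40/9).
R v = -1/3 - e12
Answer: 2/5*e1 - 3/10*e2


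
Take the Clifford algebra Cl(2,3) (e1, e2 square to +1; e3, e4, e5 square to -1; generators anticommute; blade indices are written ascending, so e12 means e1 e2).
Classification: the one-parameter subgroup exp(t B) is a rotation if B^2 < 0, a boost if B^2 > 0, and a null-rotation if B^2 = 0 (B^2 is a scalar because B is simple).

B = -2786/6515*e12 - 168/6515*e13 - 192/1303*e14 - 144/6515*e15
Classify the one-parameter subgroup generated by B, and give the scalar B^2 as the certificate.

B^2 term by term: the squares give (-2786/6515)^2*(e12)^2 + (-168/6515)^2*(e13)^2 + (-192/1303)^2*(e14)^2 + (-144/6515)^2*(e15)^2 = 7761796/42445225*(-1) + 28224/42445225*(+1) + 36864/1697809*(+1) + 20736/42445225*(+1) = -4/25 (each basis 2-blade squares to minus the product of its generators' squares); cross terms between blades sharing an index anticommute and cancel. So B^2 = -4/25.
Answer: rotation, certificate B^2 = -4/25. Check the certificate: B^2 = -4/25, and that sign is decisive whatever form B takes.


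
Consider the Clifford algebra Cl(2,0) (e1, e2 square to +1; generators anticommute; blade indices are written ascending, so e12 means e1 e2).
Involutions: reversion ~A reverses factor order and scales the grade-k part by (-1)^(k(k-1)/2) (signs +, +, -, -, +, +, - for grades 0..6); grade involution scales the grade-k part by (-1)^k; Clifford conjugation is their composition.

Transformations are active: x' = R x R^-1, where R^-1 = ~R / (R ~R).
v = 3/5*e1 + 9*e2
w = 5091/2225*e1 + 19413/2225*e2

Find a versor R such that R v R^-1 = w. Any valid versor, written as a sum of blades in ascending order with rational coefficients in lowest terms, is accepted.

Sketch: the shared square 2034/25 makes R = v + w = 6426/2225*e1 + 39438/2225*e2 the natural versor; its sandwich fixes that direction, negates (v - w)/2, and sends v to w.
Answer: 6426/2225*e1 + 39438/2225*e2


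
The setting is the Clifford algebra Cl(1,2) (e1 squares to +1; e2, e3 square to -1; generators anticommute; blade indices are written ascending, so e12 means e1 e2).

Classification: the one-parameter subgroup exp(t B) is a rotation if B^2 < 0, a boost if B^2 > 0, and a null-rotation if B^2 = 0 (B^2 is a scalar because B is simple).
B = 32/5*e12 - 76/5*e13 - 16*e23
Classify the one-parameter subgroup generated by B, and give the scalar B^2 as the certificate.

B^2 term by term: the squares give (32/5)^2*(e12)^2 + (-76/5)^2*(e13)^2 + (-16)^2*(e23)^2 = 1024/25*(+1) + 5776/25*(+1) + 256*(-1) = 16 (each basis 2-blade squares to minus the product of its generators' squares); cross terms between blades sharing an index anticommute and cancel. So B^2 = 16.
Answer: boost, certificate B^2 = 16. Note: conjugating B changes its blade decomposition but never the scalar B^2 = 16, whose sign settles the classification.
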